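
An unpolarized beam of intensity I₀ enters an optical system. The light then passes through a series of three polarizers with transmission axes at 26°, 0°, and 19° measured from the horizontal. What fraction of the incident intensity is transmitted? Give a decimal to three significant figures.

≈ 0.361 I₀

Unpolarized light through the first polarizer → I₁ = ½ I₀, now polarized at 26°.
I₂ = I₁ cos²(0° − 26°) = 0.5 I₀ · cos²(26°) = 0.4039 I₀.
I₃ = I₂ cos²(19° − 0°) = 0.4039 I₀ · cos²(19°) = 0.3611 I₀.
Transmitted fraction = 0.3611.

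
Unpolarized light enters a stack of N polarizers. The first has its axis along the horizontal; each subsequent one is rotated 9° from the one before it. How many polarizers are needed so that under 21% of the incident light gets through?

N = 37

First polarizer halves the unpolarized light: factor 1/2.
Each further stage multiplies by cos²(9°) = 0.9755.
After N polarizers: T = 0.5·0.9755^(N−1). Require T < 0.21 ⇒ N−1 > ln(0.21/0.5)/ln(0.9755) = 35.01, so N−1 ≥ 36 and N = 37.
Check: N=37 gives T = 0.2049 < 0.21; N=36 gives T = 0.2101.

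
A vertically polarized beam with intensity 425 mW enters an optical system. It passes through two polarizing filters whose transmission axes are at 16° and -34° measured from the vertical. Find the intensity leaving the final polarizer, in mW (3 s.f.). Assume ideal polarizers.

I₁ = 425 mW · cos²(16°) = 392.7 mW.
I₂ = I₁ · cos²(50°) = 392.7 · 0.4132 = 162.3 mW.

I ≈ 162 mW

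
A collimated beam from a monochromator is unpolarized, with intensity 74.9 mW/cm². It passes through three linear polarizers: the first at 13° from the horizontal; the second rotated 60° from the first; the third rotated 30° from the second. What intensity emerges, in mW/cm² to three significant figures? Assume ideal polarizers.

I ≈ 7.02 mW/cm²

Unpolarized light through the first polarizer → I₁ = 74.9 mW/cm²/2 = 37.45 mW/cm², polarized at 13°.
I₂ = I₁ · cos²(60°) = 37.45 · 0.25 = 9.363 mW/cm².
I₃ = I₂ · cos²(30°) = 9.363 · 0.75 = 7.022 mW/cm².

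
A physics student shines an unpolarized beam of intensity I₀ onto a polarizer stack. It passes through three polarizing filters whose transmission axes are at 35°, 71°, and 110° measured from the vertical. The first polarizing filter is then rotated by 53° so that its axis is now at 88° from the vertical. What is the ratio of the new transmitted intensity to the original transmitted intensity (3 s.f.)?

I_new/I_old ≈ 1.40

Before rotation:
Unpolarized light through the first polarizer → I₁ = ½ I₀, now polarized at 35°.
I₂ = I₁ cos²(71° − 35°) = 0.5 I₀ · cos²(36°) = 0.3273 I₀.
I₃ = I₂ cos²(110° − 71°) = 0.3273 I₀ · cos²(39°) = 0.1976 I₀.
After rotation:
Unpolarized light through the first polarizer → I₁ = ½ I₀, now polarized at 88°.
I₂ = I₁ cos²(71° − 88°) = 0.5 I₀ · cos²(17°) = 0.4573 I₀.
I₃ = I₂ cos²(110° − 71°) = 0.4573 I₀ · cos²(39°) = 0.2762 I₀.
Ratio = 0.2762 / 0.1976 = 1.397.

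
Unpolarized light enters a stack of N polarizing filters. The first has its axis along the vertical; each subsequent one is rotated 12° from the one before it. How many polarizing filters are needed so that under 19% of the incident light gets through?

First polarizer halves the unpolarized light: factor 1/2.
Each further stage multiplies by cos²(12°) = 0.9568.
After N polarizers: T = 0.5·0.9568^(N−1). Require T < 0.19 ⇒ N−1 > ln(0.19/0.5)/ln(0.9568) = 21.90, so N−1 ≥ 22 and N = 23.
Check: N=23 gives T = 0.1891 < 0.19; N=22 gives T = 0.1977.

N = 23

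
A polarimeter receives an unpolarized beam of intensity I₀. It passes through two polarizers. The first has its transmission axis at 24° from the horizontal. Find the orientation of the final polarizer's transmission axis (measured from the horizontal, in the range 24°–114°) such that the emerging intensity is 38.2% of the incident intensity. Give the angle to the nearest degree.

θ ≈ 53°

Unpolarized light through the first polarizer → I₁ = ½ I₀, now polarized at 24°.
Need I₂/I₀ = 0.382, so cos²(θ − 24°) = 0.382 / 0.5 = 0.764.
θ − 24° = arccos(√0.764) = 29.1°, giving θ ≈ 24 + 29.1 = 53.1°.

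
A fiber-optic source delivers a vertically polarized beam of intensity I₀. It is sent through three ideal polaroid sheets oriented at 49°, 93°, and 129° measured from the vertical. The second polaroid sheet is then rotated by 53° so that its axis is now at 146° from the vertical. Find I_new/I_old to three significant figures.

Before rotation:
I₁ = I₀ cos²(49° − 0°) = I₀ cos²(49°) = 0.4304 I₀.
I₂ = I₁ cos²(93° − 49°) = 0.4304 I₀ · cos²(44°) = 0.2227 I₀.
I₃ = I₂ cos²(129° − 93°) = 0.2227 I₀ · cos²(36°) = 0.1458 I₀.
After rotation:
I₁ = I₀ cos²(49° − 0°) = I₀ cos²(49°) = 0.4304 I₀.
Angle between axes 1 and 2: 83°. I₂ = 0.4304 I₀ · cos²(83°) = 0.006393 I₀.
I₃ = I₂ cos²(129° − 146°) = 0.006393 I₀ · cos²(17°) = 0.005846 I₀.
Ratio = 0.005846 / 0.1458 = 0.0401.

I_new/I_old ≈ 0.0401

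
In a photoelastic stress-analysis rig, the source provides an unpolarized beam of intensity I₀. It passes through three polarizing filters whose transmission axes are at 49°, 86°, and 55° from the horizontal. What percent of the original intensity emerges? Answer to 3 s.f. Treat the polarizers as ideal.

≈ 23.4%

Unpolarized light through the first polarizer → I₁ = ½ I₀, now polarized at 49°.
I₂ = I₁ cos²(86° − 49°) = 0.5 I₀ · cos²(37°) = 0.3189 I₀.
I₃ = I₂ cos²(55° − 86°) = 0.3189 I₀ · cos²(31°) = 0.2343 I₀.
That is 23.43% of the incident intensity.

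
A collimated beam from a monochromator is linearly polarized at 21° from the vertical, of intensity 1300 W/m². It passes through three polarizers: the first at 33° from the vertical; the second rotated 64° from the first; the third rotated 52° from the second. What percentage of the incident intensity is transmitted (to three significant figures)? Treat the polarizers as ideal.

≈ 6.97%

By Malus's law, I₁ = 1300 W/m² · cos²(12°) = 1244 W/m².
I₂ = I₁ · cos²(64°) = 1244 · 0.1922 = 239 W/m².
I₃ = I₂ · cos²(52°) = 239 · 0.379 = 90.6 W/m².
That is 6.969% of the incident intensity.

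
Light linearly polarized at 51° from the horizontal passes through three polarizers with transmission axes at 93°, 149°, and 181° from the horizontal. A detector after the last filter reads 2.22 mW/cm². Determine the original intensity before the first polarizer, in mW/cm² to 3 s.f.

I₀ ≈ 17.9 mW/cm²

I₁ = I₀ cos²(93° − 51°) = I₀ cos²(42°) = 0.5523 I₀.
I₂ = I₁ cos²(149° − 93°) = 0.5523 I₀ · cos²(56°) = 0.1727 I₀.
I₃ = I₂ cos²(181° − 149°) = 0.1727 I₀ · cos²(32°) = 0.1242 I₀.
So 2.22 mW/cm² = 0.1242 I₀, giving I₀ = 2.22/0.1242 = 17.87 mW/cm².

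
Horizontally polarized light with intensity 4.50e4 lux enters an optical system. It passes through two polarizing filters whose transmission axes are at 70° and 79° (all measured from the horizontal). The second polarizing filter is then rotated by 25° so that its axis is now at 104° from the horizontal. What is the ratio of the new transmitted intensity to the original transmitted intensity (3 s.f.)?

I_new/I_old ≈ 0.705

Before rotation:
By Malus's law, I₁ = I₀ cos²(70° − 0°) = I₀ cos²(70°) = 0.117 I₀.
I₂ = I₁ cos²(79° − 70°) = 0.117 I₀ · cos²(9°) = 0.1141 I₀.
After rotation:
I₁ = I₀ cos²(70° − 0°) = I₀ cos²(70°) = 0.117 I₀.
I₂ = I₁ cos²(104° − 70°) = 0.117 I₀ · cos²(34°) = 0.0804 I₀.
Ratio = 0.0804 / 0.1141 = 0.7045.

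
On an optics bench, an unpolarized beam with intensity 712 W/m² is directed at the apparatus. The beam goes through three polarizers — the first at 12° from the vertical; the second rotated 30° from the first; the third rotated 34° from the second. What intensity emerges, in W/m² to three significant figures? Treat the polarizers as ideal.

Unpolarized light through the first polarizer → I₁ = 712 W/m²/2 = 356 W/m², polarized at 12°.
I₂ = I₁ · cos²(30°) = 356 · 0.75 = 267 W/m².
I₃ = I₂ · cos²(34°) = 267 · 0.6873 = 183.5 W/m².

I ≈ 184 W/m²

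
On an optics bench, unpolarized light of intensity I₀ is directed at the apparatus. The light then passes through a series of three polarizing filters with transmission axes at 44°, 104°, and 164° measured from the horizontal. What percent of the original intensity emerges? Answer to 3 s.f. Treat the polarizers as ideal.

≈ 3.13%

Unpolarized light through the first polarizer → I₁ = ½ I₀, now polarized at 44°.
I₂ = I₁ cos²(104° − 44°) = 0.5 I₀ · cos²(60°) = 0.125 I₀.
I₃ = I₂ cos²(164° − 104°) = 0.125 I₀ · cos²(60°) = 0.03125 I₀.
That is 3.125% of the incident intensity.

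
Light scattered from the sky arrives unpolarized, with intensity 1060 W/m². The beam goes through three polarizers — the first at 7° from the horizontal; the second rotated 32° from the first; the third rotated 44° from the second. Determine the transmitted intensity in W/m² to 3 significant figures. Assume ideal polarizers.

Unpolarized light through the first polarizer → I₁ = 1060 W/m²/2 = 530 W/m², polarized at 7°.
I₂ = I₁ · cos²(32°) = 530 · 0.7192 = 381.2 W/m².
I₃ = I₂ · cos²(44°) = 381.2 · 0.5174 = 197.2 W/m².

I ≈ 197 W/m²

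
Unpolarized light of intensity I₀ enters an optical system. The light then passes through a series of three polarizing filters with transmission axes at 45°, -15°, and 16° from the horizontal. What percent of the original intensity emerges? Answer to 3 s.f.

Unpolarized light through the first polarizer → I₁ = ½ I₀, now polarized at 45°.
I₂ = I₁ cos²(-15° − 45°) = 0.5 I₀ · cos²(60°) = 0.125 I₀.
I₃ = I₂ cos²(16° + 15°) = 0.125 I₀ · cos²(31°) = 0.09184 I₀.
That is 9.184% of the incident intensity.

≈ 9.18%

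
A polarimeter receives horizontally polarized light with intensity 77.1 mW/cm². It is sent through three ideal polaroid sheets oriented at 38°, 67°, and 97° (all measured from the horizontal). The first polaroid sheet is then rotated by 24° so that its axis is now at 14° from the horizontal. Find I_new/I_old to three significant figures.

Before rotation:
By Malus's law, I₁ = I₀ cos²(38° − 0°) = I₀ cos²(38°) = 0.621 I₀.
I₂ = I₁ cos²(67° − 38°) = 0.621 I₀ · cos²(29°) = 0.475 I₀.
I₃ = I₂ cos²(97° − 67°) = 0.475 I₀ · cos²(30°) = 0.3563 I₀.
After rotation:
I₁ = I₀ cos²(14° − 0°) = I₀ cos²(14°) = 0.9415 I₀.
I₂ = I₁ cos²(67° − 14°) = 0.9415 I₀ · cos²(53°) = 0.341 I₀.
I₃ = I₂ cos²(97° − 67°) = 0.341 I₀ · cos²(30°) = 0.2557 I₀.
Ratio = 0.2557 / 0.3563 = 0.7178.

I_new/I_old ≈ 0.718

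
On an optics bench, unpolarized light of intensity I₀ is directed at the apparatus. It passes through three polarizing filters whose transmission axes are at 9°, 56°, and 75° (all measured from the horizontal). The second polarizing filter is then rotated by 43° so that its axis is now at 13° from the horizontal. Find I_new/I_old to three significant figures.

I_new/I_old ≈ 0.527

Before rotation:
Unpolarized light through the first polarizer → I₁ = ½ I₀, now polarized at 9°.
I₂ = I₁ cos²(56° − 9°) = 0.5 I₀ · cos²(47°) = 0.2326 I₀.
I₃ = I₂ cos²(75° − 56°) = 0.2326 I₀ · cos²(19°) = 0.2079 I₀.
After rotation:
Unpolarized light through the first polarizer → I₁ = ½ I₀, now polarized at 9°.
I₂ = I₁ cos²(13° − 9°) = 0.5 I₀ · cos²(4°) = 0.4976 I₀.
I₃ = I₂ cos²(75° − 13°) = 0.4976 I₀ · cos²(62°) = 0.1097 I₀.
Ratio = 0.1097 / 0.2079 = 0.5275.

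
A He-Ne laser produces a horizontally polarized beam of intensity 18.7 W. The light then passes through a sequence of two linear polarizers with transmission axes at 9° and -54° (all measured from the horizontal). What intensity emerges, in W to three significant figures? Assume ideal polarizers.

I ≈ 3.76 W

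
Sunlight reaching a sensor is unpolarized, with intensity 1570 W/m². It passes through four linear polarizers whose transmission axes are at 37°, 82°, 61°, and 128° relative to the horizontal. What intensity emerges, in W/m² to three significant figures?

I ≈ 52.2 W/m²

Unpolarized light through the first polarizer → I₁ = 1570 W/m²/2 = 785 W/m², polarized at 37°.
I₂ = I₁ · cos²(45°) = 785 · 0.5 = 392.5 W/m².
I₃ = I₂ · cos²(21°) = 392.5 · 0.8716 = 342.1 W/m².
I₄ = I₃ · cos²(67°) = 342.1 · 0.1527 = 52.23 W/m².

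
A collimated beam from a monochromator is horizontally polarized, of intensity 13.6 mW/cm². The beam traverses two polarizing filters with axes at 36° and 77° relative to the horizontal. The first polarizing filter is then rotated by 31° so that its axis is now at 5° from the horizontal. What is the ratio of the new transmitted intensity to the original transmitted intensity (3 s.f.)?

Before rotation:
By Malus's law, I₁ = I₀ cos²(36° − 0°) = I₀ cos²(36°) = 0.6545 I₀.
I₂ = I₁ cos²(77° − 36°) = 0.6545 I₀ · cos²(41°) = 0.3728 I₀.
After rotation:
I₁ = I₀ cos²(5° − 0°) = I₀ cos²(5°) = 0.9924 I₀.
I₂ = I₁ cos²(77° − 5°) = 0.9924 I₀ · cos²(72°) = 0.09477 I₀.
Ratio = 0.09477 / 0.3728 = 0.2542.

I_new/I_old ≈ 0.254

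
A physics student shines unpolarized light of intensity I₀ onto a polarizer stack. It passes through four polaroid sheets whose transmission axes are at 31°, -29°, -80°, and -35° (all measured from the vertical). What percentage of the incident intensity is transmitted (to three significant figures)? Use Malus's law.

Unpolarized light through the first polarizer → I₁ = ½ I₀, now polarized at 31°.
I₂ = I₁ cos²(-29° − 31°) = 0.5 I₀ · cos²(60°) = 0.125 I₀.
I₃ = I₂ cos²(-80° + 29°) = 0.125 I₀ · cos²(51°) = 0.04951 I₀.
I₄ = I₃ cos²(-35° + 80°) = 0.04951 I₀ · cos²(45°) = 0.02475 I₀.
That is 2.475% of the incident intensity.

≈ 2.48%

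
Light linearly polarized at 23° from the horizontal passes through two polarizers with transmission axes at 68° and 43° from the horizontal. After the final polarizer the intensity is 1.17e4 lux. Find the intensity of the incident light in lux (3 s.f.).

By Malus's law, I₁ = I₀ cos²(68° − 23°) = I₀ cos²(45°) = 0.5 I₀.
I₂ = I₁ cos²(43° − 68°) = 0.5 I₀ · cos²(25°) = 0.4107 I₀.
So 1.17e4 lux = 0.4107 I₀, giving I₀ = 1.17e4/0.4107 = 2.849e+04 lux.

I₀ ≈ 2.85e4 lux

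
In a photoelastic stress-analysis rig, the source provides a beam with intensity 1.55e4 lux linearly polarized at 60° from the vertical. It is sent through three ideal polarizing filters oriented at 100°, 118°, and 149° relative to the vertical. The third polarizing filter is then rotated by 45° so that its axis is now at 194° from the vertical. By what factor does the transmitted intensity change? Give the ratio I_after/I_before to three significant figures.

I_new/I_old ≈ 0.0797

Before rotation:
I₁ = I₀ cos²(100° − 60°) = I₀ cos²(40°) = 0.5868 I₀.
I₂ = I₁ cos²(118° − 100°) = 0.5868 I₀ · cos²(18°) = 0.5308 I₀.
I₃ = I₂ cos²(149° − 118°) = 0.5308 I₀ · cos²(31°) = 0.39 I₀.
After rotation:
I₁ = I₀ cos²(100° − 60°) = I₀ cos²(40°) = 0.5868 I₀.
I₂ = I₁ cos²(118° − 100°) = 0.5868 I₀ · cos²(18°) = 0.5308 I₀.
I₃ = I₂ cos²(194° − 118°) = 0.5308 I₀ · cos²(76°) = 0.03106 I₀.
Ratio = 0.03106 / 0.39 = 0.07966.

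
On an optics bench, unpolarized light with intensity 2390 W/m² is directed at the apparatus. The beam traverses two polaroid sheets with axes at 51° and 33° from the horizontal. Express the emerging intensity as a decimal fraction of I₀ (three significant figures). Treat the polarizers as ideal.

I/I₀ ≈ 0.452

Unpolarized light through the first polarizer → I₁ = 2390 W/m²/2 = 1195 W/m², polarized at 51°.
I₂ = I₁ · cos²(18°) = 1195 · 0.9045 = 1081 W/m².
Transmitted fraction = 0.4523.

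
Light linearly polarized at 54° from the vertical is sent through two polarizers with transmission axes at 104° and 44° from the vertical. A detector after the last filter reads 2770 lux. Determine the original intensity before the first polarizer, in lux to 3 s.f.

I₀ ≈ 2.68e4 lux

I₁ = I₀ cos²(104° − 54°) = I₀ cos²(50°) = 0.4132 I₀.
I₂ = I₁ cos²(44° − 104°) = 0.4132 I₀ · cos²(60°) = 0.1033 I₀.
So 2770 lux = 0.1033 I₀, giving I₀ = 2770/0.1033 = 2.682e+04 lux.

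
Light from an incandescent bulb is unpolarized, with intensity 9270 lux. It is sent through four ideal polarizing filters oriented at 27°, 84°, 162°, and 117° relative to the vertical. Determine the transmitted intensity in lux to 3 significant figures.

Unpolarized light through the first polarizer → I₁ = 9270 lux/2 = 4635 lux, polarized at 27°.
I₂ = I₁ · cos²(57°) = 4635 · 0.2966 = 1375 lux.
I₃ = I₂ · cos²(78°) = 1375 · 0.04323 = 59.43 lux.
I₄ = I₃ · cos²(45°) = 59.43 · 0.5 = 29.72 lux.

I ≈ 29.7 lux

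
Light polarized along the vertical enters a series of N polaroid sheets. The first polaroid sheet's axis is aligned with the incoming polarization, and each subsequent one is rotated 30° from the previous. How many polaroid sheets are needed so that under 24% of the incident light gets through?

N = 6

First polarizer is aligned with the polarization: full transmission.
Each further stage multiplies by cos²(30°) = 0.75.
After N polarizers: T = 0.75^(N−1). Require T < 0.24 ⇒ N−1 > ln(0.24)/ln(0.75) = 4.96, so N−1 ≥ 5 and N = 6.
Check: N=6 gives T = 0.2373 < 0.24; N=5 gives T = 0.3164.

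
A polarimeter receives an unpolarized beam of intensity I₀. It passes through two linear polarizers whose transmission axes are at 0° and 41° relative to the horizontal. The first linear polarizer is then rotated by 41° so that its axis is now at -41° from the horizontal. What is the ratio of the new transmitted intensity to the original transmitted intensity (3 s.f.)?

I_new/I_old ≈ 0.0340

Before rotation:
Unpolarized light through the first polarizer → I₁ = ½ I₀, now polarized at 0°.
I₂ = I₁ cos²(41° − 0°) = 0.5 I₀ · cos²(41°) = 0.2848 I₀.
After rotation:
Unpolarized light through the first polarizer → I₁ = ½ I₀, now polarized at -41°.
I₂ = I₁ cos²(41° + 41°) = 0.5 I₀ · cos²(82°) = 0.009685 I₀.
Ratio = 0.009685 / 0.2848 = 0.03401.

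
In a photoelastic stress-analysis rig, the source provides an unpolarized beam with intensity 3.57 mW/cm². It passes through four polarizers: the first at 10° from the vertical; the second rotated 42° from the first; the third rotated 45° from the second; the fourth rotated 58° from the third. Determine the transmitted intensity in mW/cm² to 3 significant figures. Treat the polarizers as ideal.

I ≈ 0.138 mW/cm²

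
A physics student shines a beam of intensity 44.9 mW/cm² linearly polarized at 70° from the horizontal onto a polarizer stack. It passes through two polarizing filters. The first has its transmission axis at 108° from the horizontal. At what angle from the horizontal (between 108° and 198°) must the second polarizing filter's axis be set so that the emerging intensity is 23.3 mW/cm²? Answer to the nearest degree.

By Malus's law, I₁ = I₀ cos²(108° − 70°) = I₀ cos²(38°) = 0.621 I₀.
Target fraction: 23.3 / 44.9 mW/cm² = 0.5189 of I₀.
Need I₂/I₀ = 0.5189, so cos²(θ − 108°) = 0.5189 / 0.621 = 0.8357.
θ − 108° = arccos(√0.8357) = 23.9°, giving θ ≈ 108 + 23.9 = 131.9°.

θ ≈ 132°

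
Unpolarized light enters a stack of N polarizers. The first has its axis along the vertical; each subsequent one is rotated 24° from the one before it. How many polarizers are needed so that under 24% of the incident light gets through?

First polarizer halves the unpolarized light: factor 1/2.
Each further stage multiplies by cos²(24°) = 0.8346.
After N polarizers: T = 0.5·0.8346^(N−1). Require T < 0.24 ⇒ N−1 > ln(0.24/0.5)/ln(0.8346) = 4.06, so N−1 ≥ 5 and N = 6.
Check: N=6 gives T = 0.2024 < 0.24; N=5 gives T = 0.2426.

N = 6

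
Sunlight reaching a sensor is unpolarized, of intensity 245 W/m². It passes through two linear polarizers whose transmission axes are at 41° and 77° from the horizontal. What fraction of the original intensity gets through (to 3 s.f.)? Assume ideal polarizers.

Unpolarized light through the first polarizer → I₁ = 245 W/m²/2 = 122.5 W/m², polarized at 41°.
I₂ = I₁ · cos²(36°) = 122.5 · 0.6545 = 80.18 W/m².
Transmitted fraction = 0.3273.

I/I₀ ≈ 0.327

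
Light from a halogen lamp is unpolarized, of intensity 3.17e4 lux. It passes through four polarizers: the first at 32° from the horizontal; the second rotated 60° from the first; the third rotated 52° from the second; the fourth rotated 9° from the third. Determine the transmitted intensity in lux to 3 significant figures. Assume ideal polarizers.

Unpolarized light through the first polarizer → I₁ = 3.17e4 lux/2 = 1.585e+04 lux, polarized at 32°.
I₂ = I₁ · cos²(60°) = 1.585e+04 · 0.25 = 3963 lux.
I₃ = I₂ · cos²(52°) = 3963 · 0.379 = 1502 lux.
I₄ = I₃ · cos²(9°) = 1502 · 0.9755 = 1465 lux.

I ≈ 1470 lux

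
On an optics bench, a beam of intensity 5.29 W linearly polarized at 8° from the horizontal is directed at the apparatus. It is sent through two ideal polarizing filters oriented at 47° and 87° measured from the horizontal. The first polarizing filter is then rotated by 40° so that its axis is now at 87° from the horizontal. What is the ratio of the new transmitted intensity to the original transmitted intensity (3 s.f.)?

I_new/I_old ≈ 0.103

Before rotation:
By Malus's law, I₁ = I₀ cos²(47° − 8°) = I₀ cos²(39°) = 0.604 I₀.
I₂ = I₁ cos²(87° − 47°) = 0.604 I₀ · cos²(40°) = 0.3544 I₀.
After rotation:
I₁ = I₀ cos²(87° − 8°) = I₀ cos²(79°) = 0.03641 I₀.
I₂ = I₁ cos²(87° − 87°) = 0.03641 I₀ · cos²(0°) = 0.03641 I₀.
Ratio = 0.03641 / 0.3544 = 0.1027.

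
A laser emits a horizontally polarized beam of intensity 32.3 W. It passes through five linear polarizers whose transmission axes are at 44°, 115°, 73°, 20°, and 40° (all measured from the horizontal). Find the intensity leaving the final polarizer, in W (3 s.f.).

I ≈ 0.313 W

I₁ = 32.3 W · cos²(44°) = 16.71 W.
I₂ = I₁ · cos²(71°) = 16.71 · 0.106 = 1.772 W.
I₃ = I₂ · cos²(42°) = 1.772 · 0.5523 = 0.9784 W.
I₄ = I₃ · cos²(53°) = 0.9784 · 0.3622 = 0.3543 W.
I₅ = I₄ · cos²(20°) = 0.3543 · 0.883 = 0.3129 W.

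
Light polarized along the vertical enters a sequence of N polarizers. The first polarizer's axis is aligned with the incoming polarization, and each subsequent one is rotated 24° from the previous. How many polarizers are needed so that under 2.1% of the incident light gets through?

First polarizer is aligned with the polarization: full transmission.
Each further stage multiplies by cos²(24°) = 0.8346.
After N polarizers: T = 0.8346^(N−1). Require T < 0.021 ⇒ N−1 > ln(0.021)/ln(0.8346) = 21.36, so N−1 ≥ 22 and N = 23.
Check: N=23 gives T = 0.01871 < 0.021; N=22 gives T = 0.02242.

N = 23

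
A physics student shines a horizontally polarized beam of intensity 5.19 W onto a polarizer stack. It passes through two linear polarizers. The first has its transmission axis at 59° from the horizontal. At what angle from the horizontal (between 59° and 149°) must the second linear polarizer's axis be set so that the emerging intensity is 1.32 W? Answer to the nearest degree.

θ ≈ 71°

I₁ = I₀ cos²(59° − 0°) = I₀ cos²(59°) = 0.2653 I₀.
Target fraction: 1.32 / 5.19 W = 0.2543 of I₀.
Need I₂/I₀ = 0.2543, so cos²(θ − 59°) = 0.2543 / 0.2653 = 0.9588.
θ − 59° = arccos(√0.9588) = 11.7°, giving θ ≈ 59 + 11.7 = 70.7°.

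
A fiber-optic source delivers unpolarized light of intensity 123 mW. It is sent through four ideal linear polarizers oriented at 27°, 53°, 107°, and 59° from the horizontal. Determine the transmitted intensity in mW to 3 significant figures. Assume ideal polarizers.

I ≈ 7.69 mW

Unpolarized light through the first polarizer → I₁ = 123 mW/2 = 61.5 mW, polarized at 27°.
I₂ = I₁ · cos²(26°) = 61.5 · 0.8078 = 49.68 mW.
I₃ = I₂ · cos²(54°) = 49.68 · 0.3455 = 17.16 mW.
I₄ = I₃ · cos²(48°) = 17.16 · 0.4477 = 7.685 mW.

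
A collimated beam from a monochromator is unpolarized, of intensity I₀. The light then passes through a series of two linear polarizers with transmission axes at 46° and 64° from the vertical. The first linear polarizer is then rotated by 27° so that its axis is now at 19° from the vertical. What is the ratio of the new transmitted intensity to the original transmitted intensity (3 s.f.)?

I_new/I_old ≈ 0.553

Before rotation:
Unpolarized light through the first polarizer → I₁ = ½ I₀, now polarized at 46°.
I₂ = I₁ cos²(64° − 46°) = 0.5 I₀ · cos²(18°) = 0.4523 I₀.
After rotation:
Unpolarized light through the first polarizer → I₁ = ½ I₀, now polarized at 19°.
I₂ = I₁ cos²(64° − 19°) = 0.5 I₀ · cos²(45°) = 0.25 I₀.
Ratio = 0.25 / 0.4523 = 0.5528.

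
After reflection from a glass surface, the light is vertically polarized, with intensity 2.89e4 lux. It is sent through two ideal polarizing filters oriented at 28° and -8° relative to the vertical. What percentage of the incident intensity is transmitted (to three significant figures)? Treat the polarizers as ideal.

≈ 51.0%

I₁ = 2.89e4 lux · cos²(28°) = 2.253e+04 lux.
I₂ = I₁ · cos²(36°) = 2.253e+04 · 0.6545 = 1.475e+04 lux.
That is 51.03% of the incident intensity.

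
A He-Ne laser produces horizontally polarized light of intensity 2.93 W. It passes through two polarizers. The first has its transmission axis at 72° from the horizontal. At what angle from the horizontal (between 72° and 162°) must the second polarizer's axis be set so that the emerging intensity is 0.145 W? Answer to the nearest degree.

θ ≈ 116°

I₁ = I₀ cos²(72° − 0°) = I₀ cos²(72°) = 0.09549 I₀.
Target fraction: 0.145 / 2.93 W = 0.04949 of I₀.
Need I₂/I₀ = 0.04949, so cos²(θ − 72°) = 0.04949 / 0.09549 = 0.5182.
θ − 72° = arccos(√0.5182) = 44.0°, giving θ ≈ 72 + 44.0 = 116.0°.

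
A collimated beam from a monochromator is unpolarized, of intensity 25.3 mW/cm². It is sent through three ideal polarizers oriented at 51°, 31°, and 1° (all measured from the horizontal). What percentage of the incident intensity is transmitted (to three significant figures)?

≈ 33.1%

Unpolarized light through the first polarizer → I₁ = 25.3 mW/cm²/2 = 12.65 mW/cm², polarized at 51°.
I₂ = I₁ · cos²(20°) = 12.65 · 0.883 = 11.17 mW/cm².
I₃ = I₂ · cos²(30°) = 11.17 · 0.75 = 8.378 mW/cm².
That is 33.11% of the incident intensity.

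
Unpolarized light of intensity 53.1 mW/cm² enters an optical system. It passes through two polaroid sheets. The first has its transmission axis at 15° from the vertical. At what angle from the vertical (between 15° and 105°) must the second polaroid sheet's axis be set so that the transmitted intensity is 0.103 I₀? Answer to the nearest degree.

θ ≈ 78°

Unpolarized light through the first polarizer → I₁ = ½ I₀, now polarized at 15°.
Need I₂/I₀ = 0.103, so cos²(θ − 15°) = 0.103 / 0.5 = 0.206.
θ − 15° = arccos(√0.206) = 63.0°, giving θ ≈ 15 + 63.0 = 78.0°.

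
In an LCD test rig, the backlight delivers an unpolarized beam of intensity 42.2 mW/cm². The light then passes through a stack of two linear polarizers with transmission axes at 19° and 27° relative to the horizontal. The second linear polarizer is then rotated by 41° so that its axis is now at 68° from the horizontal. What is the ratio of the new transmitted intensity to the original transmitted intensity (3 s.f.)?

Before rotation:
Unpolarized light through the first polarizer → I₁ = ½ I₀, now polarized at 19°.
I₂ = I₁ cos²(27° − 19°) = 0.5 I₀ · cos²(8°) = 0.4903 I₀.
After rotation:
Unpolarized light through the first polarizer → I₁ = ½ I₀, now polarized at 19°.
I₂ = I₁ cos²(68° − 19°) = 0.5 I₀ · cos²(49°) = 0.2152 I₀.
Ratio = 0.2152 / 0.4903 = 0.4389.

I_new/I_old ≈ 0.439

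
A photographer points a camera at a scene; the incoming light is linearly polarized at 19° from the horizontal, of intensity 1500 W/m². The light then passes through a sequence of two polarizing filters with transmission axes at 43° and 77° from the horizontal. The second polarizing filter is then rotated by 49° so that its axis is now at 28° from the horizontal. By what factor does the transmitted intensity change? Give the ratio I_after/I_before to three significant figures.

Before rotation:
By Malus's law, I₁ = I₀ cos²(43° − 19°) = I₀ cos²(24°) = 0.8346 I₀.
I₂ = I₁ cos²(77° − 43°) = 0.8346 I₀ · cos²(34°) = 0.5736 I₀.
After rotation:
I₁ = I₀ cos²(43° − 19°) = I₀ cos²(24°) = 0.8346 I₀.
I₂ = I₁ cos²(28° − 43°) = 0.8346 I₀ · cos²(15°) = 0.7787 I₀.
Ratio = 0.7787 / 0.5736 = 1.357.

I_new/I_old ≈ 1.36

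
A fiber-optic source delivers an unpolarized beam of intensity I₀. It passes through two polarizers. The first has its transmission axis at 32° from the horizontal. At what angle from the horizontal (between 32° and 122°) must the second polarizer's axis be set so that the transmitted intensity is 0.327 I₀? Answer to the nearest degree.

Unpolarized light through the first polarizer → I₁ = ½ I₀, now polarized at 32°.
Need I₂/I₀ = 0.327, so cos²(θ − 32°) = 0.327 / 0.5 = 0.654.
θ − 32° = arccos(√0.654) = 36.0°, giving θ ≈ 32 + 36.0 = 68.0°.

θ ≈ 68°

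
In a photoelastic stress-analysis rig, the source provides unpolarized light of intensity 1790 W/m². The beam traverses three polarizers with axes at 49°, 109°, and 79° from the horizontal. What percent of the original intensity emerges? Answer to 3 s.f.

≈ 9.38%

Unpolarized light through the first polarizer → I₁ = 1790 W/m²/2 = 895 W/m², polarized at 49°.
I₂ = I₁ · cos²(60°) = 895 · 0.25 = 223.8 W/m².
I₃ = I₂ · cos²(30°) = 223.8 · 0.75 = 167.8 W/m².
That is 9.375% of the incident intensity.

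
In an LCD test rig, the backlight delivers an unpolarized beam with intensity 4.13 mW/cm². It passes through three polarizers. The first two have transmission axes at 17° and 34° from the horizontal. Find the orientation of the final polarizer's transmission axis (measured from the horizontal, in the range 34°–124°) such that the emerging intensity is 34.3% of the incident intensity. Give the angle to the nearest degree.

θ ≈ 64°

Unpolarized light through the first polarizer → I₁ = ½ I₀, now polarized at 17°.
I₂ = I₁ cos²(34° − 17°) = 0.5 I₀ · cos²(17°) = 0.4573 I₀.
Need I₃/I₀ = 0.343, so cos²(θ − 34°) = 0.343 / 0.4573 = 0.7501.
θ − 34° = arccos(√0.7501) = 30.0°, giving θ ≈ 34 + 30.0 = 64.0°.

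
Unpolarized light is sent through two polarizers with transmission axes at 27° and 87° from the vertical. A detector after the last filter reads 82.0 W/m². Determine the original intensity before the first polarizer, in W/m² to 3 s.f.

Unpolarized light through the first polarizer → I₁ = ½ I₀, now polarized at 27°.
I₂ = I₁ cos²(87° − 27°) = 0.5 I₀ · cos²(60°) = 0.125 I₀.
So 82.0 W/m² = 0.125 I₀, giving I₀ = 82.0/0.125 = 656 W/m².

I₀ ≈ 656 W/m²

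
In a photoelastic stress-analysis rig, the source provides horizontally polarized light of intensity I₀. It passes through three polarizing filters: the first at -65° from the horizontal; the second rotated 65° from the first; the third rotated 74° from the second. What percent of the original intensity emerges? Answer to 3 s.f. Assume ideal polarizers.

≈ 0.242%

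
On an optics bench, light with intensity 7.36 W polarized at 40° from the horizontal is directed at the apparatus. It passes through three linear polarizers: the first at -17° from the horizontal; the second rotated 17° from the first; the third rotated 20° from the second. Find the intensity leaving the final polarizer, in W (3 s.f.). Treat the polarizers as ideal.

I ≈ 1.76 W

I₁ = 7.36 W · cos²(57°) = 2.183 W.
I₂ = I₁ · cos²(17°) = 2.183 · 0.9145 = 1.997 W.
I₃ = I₂ · cos²(20°) = 1.997 · 0.883 = 1.763 W.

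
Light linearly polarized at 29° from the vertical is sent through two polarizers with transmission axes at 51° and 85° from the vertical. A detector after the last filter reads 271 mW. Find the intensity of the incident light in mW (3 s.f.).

I₀ ≈ 459 mW

I₁ = I₀ cos²(51° − 29°) = I₀ cos²(22°) = 0.8597 I₀.
I₂ = I₁ cos²(85° − 51°) = 0.8597 I₀ · cos²(34°) = 0.5909 I₀.
So 271 mW = 0.5909 I₀, giving I₀ = 271/0.5909 = 458.7 mW.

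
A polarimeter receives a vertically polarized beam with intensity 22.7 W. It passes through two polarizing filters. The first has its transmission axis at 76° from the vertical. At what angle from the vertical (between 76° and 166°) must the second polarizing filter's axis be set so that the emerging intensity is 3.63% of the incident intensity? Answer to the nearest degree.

I₁ = I₀ cos²(76° − 0°) = I₀ cos²(76°) = 0.05853 I₀.
Need I₂/I₀ = 0.0363, so cos²(θ − 76°) = 0.0363 / 0.05853 = 0.6202.
θ − 76° = arccos(√0.6202) = 38.0°, giving θ ≈ 76 + 38.0 = 114.0°.

θ ≈ 114°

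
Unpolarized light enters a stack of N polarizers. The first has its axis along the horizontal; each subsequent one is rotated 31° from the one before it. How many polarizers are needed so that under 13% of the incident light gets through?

N = 6

First polarizer halves the unpolarized light: factor 1/2.
Each further stage multiplies by cos²(31°) = 0.7347.
After N polarizers: T = 0.5·0.7347^(N−1). Require T < 0.13 ⇒ N−1 > ln(0.13/0.5)/ln(0.7347) = 4.37, so N−1 ≥ 5 and N = 6.
Check: N=6 gives T = 0.1071 < 0.13; N=5 gives T = 0.1457.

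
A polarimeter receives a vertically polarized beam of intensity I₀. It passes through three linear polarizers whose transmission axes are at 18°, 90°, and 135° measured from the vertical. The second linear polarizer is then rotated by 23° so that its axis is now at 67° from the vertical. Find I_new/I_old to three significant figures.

Before rotation:
By Malus's law, I₁ = I₀ cos²(18° − 0°) = I₀ cos²(18°) = 0.9045 I₀.
I₂ = I₁ cos²(90° − 18°) = 0.9045 I₀ · cos²(72°) = 0.08637 I₀.
I₃ = I₂ cos²(135° − 90°) = 0.08637 I₀ · cos²(45°) = 0.04319 I₀.
After rotation:
I₁ = I₀ cos²(18° − 0°) = I₀ cos²(18°) = 0.9045 I₀.
I₂ = I₁ cos²(67° − 18°) = 0.9045 I₀ · cos²(49°) = 0.3893 I₀.
I₃ = I₂ cos²(135° − 67°) = 0.3893 I₀ · cos²(68°) = 0.05463 I₀.
Ratio = 0.05463 / 0.04319 = 1.265.

I_new/I_old ≈ 1.27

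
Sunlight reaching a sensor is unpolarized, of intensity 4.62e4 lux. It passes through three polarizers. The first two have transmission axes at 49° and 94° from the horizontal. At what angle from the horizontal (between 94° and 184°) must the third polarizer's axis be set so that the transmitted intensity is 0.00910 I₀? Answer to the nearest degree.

θ ≈ 173°

Unpolarized light through the first polarizer → I₁ = ½ I₀, now polarized at 49°.
I₂ = I₁ cos²(94° − 49°) = 0.5 I₀ · cos²(45°) = 0.25 I₀.
Need I₃/I₀ = 0.0091, so cos²(θ − 94°) = 0.0091 / 0.25 = 0.0364.
θ − 94° = arccos(√0.0364) = 79.0°, giving θ ≈ 94 + 79.0 = 173.0°.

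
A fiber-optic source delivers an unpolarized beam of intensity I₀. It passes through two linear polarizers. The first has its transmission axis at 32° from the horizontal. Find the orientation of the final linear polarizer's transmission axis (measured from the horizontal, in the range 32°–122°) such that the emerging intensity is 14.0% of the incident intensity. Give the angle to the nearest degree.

Unpolarized light through the first polarizer → I₁ = ½ I₀, now polarized at 32°.
Need I₂/I₀ = 0.14, so cos²(θ − 32°) = 0.14 / 0.5 = 0.28.
θ − 32° = arccos(√0.28) = 58.1°, giving θ ≈ 32 + 58.1 = 90.1°.

θ ≈ 90°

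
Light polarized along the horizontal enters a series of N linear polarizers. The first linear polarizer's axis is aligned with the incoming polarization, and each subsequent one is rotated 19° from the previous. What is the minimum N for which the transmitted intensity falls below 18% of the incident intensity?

N = 17

First polarizer is aligned with the polarization: full transmission.
Each further stage multiplies by cos²(19°) = 0.894.
After N polarizers: T = 0.894^(N−1). Require T < 0.18 ⇒ N−1 > ln(0.18)/ln(0.894) = 15.30, so N−1 ≥ 16 and N = 17.
Check: N=17 gives T = 0.1665 < 0.18; N=16 gives T = 0.1863.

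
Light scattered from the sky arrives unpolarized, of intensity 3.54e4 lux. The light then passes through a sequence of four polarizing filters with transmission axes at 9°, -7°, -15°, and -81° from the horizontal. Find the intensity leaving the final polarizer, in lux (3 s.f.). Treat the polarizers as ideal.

I ≈ 2650 lux

Unpolarized light through the first polarizer → I₁ = 3.54e4 lux/2 = 1.77e+04 lux, polarized at 9°.
I₂ = I₁ · cos²(16°) = 1.77e+04 · 0.924 = 1.636e+04 lux.
I₃ = I₂ · cos²(8°) = 1.636e+04 · 0.9806 = 1.604e+04 lux.
I₄ = I₃ · cos²(66°) = 1.604e+04 · 0.1654 = 2653 lux.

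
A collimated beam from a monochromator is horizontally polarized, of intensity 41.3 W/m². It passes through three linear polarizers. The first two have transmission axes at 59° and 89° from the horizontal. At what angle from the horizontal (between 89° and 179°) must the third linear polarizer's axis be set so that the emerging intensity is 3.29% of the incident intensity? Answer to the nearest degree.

θ ≈ 155°

I₁ = I₀ cos²(59° − 0°) = I₀ cos²(59°) = 0.2653 I₀.
I₂ = I₁ cos²(89° − 59°) = 0.2653 I₀ · cos²(30°) = 0.1989 I₀.
Need I₃/I₀ = 0.0329, so cos²(θ − 89°) = 0.0329 / 0.1989 = 0.1654.
θ − 89° = arccos(√0.1654) = 66.0°, giving θ ≈ 89 + 66.0 = 155.0°.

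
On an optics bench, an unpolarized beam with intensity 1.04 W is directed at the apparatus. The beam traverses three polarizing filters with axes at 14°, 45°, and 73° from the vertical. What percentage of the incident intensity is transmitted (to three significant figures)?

≈ 28.6%

Unpolarized light through the first polarizer → I₁ = 1.04 W/2 = 0.52 W, polarized at 14°.
I₂ = I₁ · cos²(31°) = 0.52 · 0.7347 = 0.3821 W.
I₃ = I₂ · cos²(28°) = 0.3821 · 0.7796 = 0.2979 W.
That is 28.64% of the incident intensity.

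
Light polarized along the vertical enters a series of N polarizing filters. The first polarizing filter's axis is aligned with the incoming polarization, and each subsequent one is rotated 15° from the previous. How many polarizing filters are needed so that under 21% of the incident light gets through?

First polarizer is aligned with the polarization: full transmission.
Each further stage multiplies by cos²(15°) = 0.933.
After N polarizers: T = 0.933^(N−1). Require T < 0.21 ⇒ N−1 > ln(0.21)/ln(0.933) = 22.51, so N−1 ≥ 23 and N = 24.
Check: N=24 gives T = 0.203 < 0.21; N=23 gives T = 0.2175.

N = 24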